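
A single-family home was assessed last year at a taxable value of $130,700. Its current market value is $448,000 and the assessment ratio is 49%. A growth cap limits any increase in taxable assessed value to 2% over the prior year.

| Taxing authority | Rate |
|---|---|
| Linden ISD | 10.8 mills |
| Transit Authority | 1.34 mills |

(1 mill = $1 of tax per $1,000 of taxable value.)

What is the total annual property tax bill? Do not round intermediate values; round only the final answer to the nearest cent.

Uncapped assessed value = $448,000 × 0.49 = $219,520
Cap limit = $130,700 × 1.02 = $133,314
Taxable assessed value = min($219,520, $133,314) = $133,314 (cap binds)
Linden ISD: $133,314 × 0.0108 = $1,439.7912
Transit Authority: $133,314 × 0.00134 = $178.64076
Total = $1,618.43196

$1,618.43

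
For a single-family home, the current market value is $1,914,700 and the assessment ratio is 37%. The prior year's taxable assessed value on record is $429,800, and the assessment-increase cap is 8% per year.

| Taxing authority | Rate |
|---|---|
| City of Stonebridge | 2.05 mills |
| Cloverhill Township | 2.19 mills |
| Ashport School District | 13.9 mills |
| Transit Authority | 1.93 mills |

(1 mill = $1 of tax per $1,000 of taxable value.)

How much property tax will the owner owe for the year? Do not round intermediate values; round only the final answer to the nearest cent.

Uncapped assessed value = $1,914,700 × 0.37 = $708,439
Cap limit = $429,800 × 1.08 = $464,184
Taxable assessed value = min($708,439, $464,184) = $464,184 (cap binds)
City of Stonebridge: $464,184 × 0.00205 = $951.5772
Cloverhill Township: $464,184 × 0.00219 = $1,016.56296
Ashport School District: $464,184 × 0.0139 = $6,452.1576
Transit Authority: $464,184 × 0.00193 = $895.87512
Total = $9,316.17288

$9,316.17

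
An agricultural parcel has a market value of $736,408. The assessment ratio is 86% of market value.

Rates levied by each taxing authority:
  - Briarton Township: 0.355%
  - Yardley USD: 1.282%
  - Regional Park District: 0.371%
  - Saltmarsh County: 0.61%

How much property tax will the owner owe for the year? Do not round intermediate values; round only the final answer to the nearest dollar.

$16,580

Assessed value = $736,408 × 0.86 = $633,310.88
Briarton Township: $633,310.88 × 0.00355 = $2,248.253624
Yardley USD: $633,310.88 × 0.01282 = $8,119.0454816
Regional Park District: $633,310.88 × 0.00371 = $2,349.5833648
Saltmarsh County: $633,310.88 × 0.0061 = $3,863.196368
Total = $2,248.253624 + $8,119.0454816 + $2,349.5833648 + $3,863.196368 = $16,580.0788384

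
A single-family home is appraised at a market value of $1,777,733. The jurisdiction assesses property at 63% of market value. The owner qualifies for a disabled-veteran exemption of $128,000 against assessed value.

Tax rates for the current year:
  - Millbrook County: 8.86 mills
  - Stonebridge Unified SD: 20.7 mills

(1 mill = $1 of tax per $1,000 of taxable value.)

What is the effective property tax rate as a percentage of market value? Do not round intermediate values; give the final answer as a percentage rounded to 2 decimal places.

1.65%

Assessed value = $1,777,733 × 0.63 = $1,119,971.79
Taxable value = $1,119,971.79 − $128,000 = $991,971.79
Millbrook County: $991,971.79 × 0.00886 = $8,788.8700594
Stonebridge Unified SD: $991,971.79 × 0.0207 = $20,533.816053
Total tax = $29,322.6861124
Effective rate = $29,322.6861124 ÷ $1,777,733 = 1.65% of market value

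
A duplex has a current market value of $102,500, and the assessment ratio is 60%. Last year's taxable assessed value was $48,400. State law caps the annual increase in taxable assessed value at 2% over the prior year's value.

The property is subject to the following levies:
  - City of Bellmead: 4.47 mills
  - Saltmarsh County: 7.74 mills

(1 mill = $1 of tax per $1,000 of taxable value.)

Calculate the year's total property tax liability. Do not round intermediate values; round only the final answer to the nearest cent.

Uncapped assessed value = $102,500 × 0.6 = $61,500
Cap limit = $48,400 × 1.02 = $49,368
Taxable assessed value = min($61,500, $49,368) = $49,368 (cap binds)
City of Bellmead: $49,368 × 0.00447 = $220.67496
Saltmarsh County: $49,368 × 0.00774 = $382.10832
Total = $602.78328

$602.78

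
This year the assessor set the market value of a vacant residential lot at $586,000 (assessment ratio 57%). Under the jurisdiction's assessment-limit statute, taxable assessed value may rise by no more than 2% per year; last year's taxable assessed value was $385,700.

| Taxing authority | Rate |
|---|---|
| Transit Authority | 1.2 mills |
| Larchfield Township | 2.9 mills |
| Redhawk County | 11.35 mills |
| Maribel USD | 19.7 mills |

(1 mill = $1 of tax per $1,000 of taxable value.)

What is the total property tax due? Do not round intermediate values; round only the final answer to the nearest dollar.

$11,741

Uncapped assessed value = $586,000 × 0.57 = $334,020
Cap limit = $385,700 × 1.02 = $393,414
Taxable assessed value = min($334,020, $393,414) = $334,020 (cap does not bind)
Transit Authority: $334,020 × 0.0012 = $400.824
Larchfield Township: $334,020 × 0.0029 = $968.658
Redhawk County: $334,020 × 0.01135 = $3,791.127
Maribel USD: $334,020 × 0.0197 = $6,580.194
Total = $11,740.803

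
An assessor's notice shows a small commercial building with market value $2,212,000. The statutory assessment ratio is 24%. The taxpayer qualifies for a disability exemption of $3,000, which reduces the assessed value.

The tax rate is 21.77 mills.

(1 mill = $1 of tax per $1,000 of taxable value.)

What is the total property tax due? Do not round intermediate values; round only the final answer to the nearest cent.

$11,491.95

Assessed value = $2,212,000 × 0.24 = $530,880
Taxable value = $530,880 − $3,000 = $527,880
Tax = $527,880 × 0.02177 = $11,491.9476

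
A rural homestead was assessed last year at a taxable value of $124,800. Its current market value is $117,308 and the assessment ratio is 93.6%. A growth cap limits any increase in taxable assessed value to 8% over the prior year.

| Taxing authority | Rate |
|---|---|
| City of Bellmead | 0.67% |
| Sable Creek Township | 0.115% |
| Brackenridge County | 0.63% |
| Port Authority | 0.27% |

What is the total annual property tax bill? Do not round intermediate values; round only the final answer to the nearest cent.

$1,850.13

Uncapped assessed value = $117,308 × 0.936 = $109,800.288
Cap limit = $124,800 × 1.08 = $134,784
Taxable assessed value = min($109,800.288, $134,784) = $109,800.288 (cap does not bind)
City of Bellmead: $109,800.288 × 0.0067 = $735.6619296
Sable Creek Township: $109,800.288 × 0.00115 = $126.2703312
Brackenridge County: $109,800.288 × 0.0063 = $691.7418144
Port Authority: $109,800.288 × 0.0027 = $296.4607776
Total = $1,850.1348528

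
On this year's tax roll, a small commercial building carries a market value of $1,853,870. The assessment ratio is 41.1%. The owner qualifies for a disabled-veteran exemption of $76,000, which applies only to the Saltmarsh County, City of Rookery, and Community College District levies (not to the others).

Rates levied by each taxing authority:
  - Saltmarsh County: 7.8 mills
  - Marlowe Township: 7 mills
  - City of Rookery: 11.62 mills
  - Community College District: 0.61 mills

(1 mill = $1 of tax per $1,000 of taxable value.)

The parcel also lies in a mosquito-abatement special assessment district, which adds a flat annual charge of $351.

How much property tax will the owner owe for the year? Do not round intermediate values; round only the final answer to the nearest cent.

$19,423.97

Assessed value = $1,853,870 × 0.411 = $761,940.57
Saltmarsh County: ($761,940.57 − $76,000) × 0.0078 = $685,940.57 × 0.0078 = $5,350.336446
Marlowe Township: $761,940.57 × 0.007 = $5,333.58399
City of Rookery: ($761,940.57 − $76,000) × 0.01162 = $685,940.57 × 0.01162 = $7,970.6294234
Community College District: ($761,940.57 − $76,000) × 0.00061 = $685,940.57 × 0.00061 = $418.4237477
Levies subtotal = $19,072.9736071
Total = $19,072.9736071 + $351 = $19,423.9736071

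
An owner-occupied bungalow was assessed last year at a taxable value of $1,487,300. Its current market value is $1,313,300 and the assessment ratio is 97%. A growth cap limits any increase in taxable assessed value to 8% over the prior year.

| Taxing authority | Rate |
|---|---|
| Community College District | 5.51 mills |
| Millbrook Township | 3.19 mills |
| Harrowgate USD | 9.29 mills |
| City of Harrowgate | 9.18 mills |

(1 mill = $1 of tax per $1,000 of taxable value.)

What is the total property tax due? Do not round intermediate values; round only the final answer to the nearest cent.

$34,611.89

Uncapped assessed value = $1,313,300 × 0.97 = $1,273,901
Cap limit = $1,487,300 × 1.08 = $1,606,284
Taxable assessed value = min($1,273,901, $1,606,284) = $1,273,901 (cap does not bind)
Community College District: $1,273,901 × 0.00551 = $7,019.19451
Millbrook Township: $1,273,901 × 0.00319 = $4,063.74419
Harrowgate USD: $1,273,901 × 0.00929 = $11,834.54029
City of Harrowgate: $1,273,901 × 0.00918 = $11,694.41118
Total = $34,611.89017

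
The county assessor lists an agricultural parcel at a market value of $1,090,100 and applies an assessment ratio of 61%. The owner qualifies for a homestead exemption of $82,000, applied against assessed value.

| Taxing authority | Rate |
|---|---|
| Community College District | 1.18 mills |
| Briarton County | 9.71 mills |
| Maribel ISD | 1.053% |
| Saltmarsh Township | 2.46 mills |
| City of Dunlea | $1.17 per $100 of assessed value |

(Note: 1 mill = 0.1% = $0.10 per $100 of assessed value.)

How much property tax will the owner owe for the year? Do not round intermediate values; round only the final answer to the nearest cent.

$20,741.75

Assessed value = $1,090,100 × 0.61 = $664,961
Taxable value = $664,961 − $82,000 = $582,961
Community College District: $582,961 × 0.00118 = $687.89398
Briarton County: $582,961 × 0.00971 = $5,660.55131
Maribel ISD: $582,961 × 0.01053 = $6,138.57933
Saltmarsh Township: $582,961 × 0.00246 = $1,434.08406
City of Dunlea: $582,961 × 0.0117 = $6,820.6437
Total = $20,741.75238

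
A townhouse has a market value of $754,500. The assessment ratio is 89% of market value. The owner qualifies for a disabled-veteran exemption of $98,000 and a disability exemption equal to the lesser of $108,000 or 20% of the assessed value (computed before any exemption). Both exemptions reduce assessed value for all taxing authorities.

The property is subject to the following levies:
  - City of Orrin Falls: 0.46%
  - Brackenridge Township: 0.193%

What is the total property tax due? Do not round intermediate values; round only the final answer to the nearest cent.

Assessed value = $754,500 × 0.89 = $671,505
Disability exemption = min($108,000, 20% × $671,505) = min($108,000, $134,301) = $108,000 (dollar cap binds)
Taxable value = $671,505 − $98,000 − $108,000 = $465,505
City of Orrin Falls: $465,505 × 0.0046 = $2,141.323
Brackenridge Township: $465,505 × 0.00193 = $898.42465
Total = $3,039.74765

$3,039.75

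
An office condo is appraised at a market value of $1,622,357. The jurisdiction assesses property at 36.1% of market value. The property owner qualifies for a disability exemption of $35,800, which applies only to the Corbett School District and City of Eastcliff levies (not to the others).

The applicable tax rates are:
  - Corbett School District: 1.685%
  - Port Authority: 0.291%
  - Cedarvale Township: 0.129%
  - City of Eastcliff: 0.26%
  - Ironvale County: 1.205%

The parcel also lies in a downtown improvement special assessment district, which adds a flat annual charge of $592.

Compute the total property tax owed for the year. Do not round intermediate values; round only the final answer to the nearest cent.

Assessed value = $1,622,357 × 0.361 = $585,670.877
Corbett School District: ($585,670.877 − $35,800) × 0.01685 = $549,870.877 × 0.01685 = $9,265.32427745
Port Authority: $585,670.877 × 0.00291 = $1,704.30225207
Cedarvale Township: $585,670.877 × 0.00129 = $755.51543133
City of Eastcliff: ($585,670.877 − $35,800) × 0.0026 = $549,870.877 × 0.0026 = $1,429.6642802
Ironvale County: $585,670.877 × 0.01205 = $7,057.33406785
Levies subtotal = $20,212.1403089
Total = $20,212.1403089 + $592 = $20,804.1403089

$20,804.14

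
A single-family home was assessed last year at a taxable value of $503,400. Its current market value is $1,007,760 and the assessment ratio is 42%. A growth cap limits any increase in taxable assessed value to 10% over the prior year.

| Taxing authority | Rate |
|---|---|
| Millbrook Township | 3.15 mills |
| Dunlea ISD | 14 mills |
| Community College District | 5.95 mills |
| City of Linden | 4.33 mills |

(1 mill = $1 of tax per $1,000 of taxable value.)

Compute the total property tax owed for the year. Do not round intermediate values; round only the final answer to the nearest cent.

Uncapped assessed value = $1,007,760 × 0.42 = $423,259.2
Cap limit = $503,400 × 1.1 = $553,740
Taxable assessed value = min($423,259.2, $553,740) = $423,259.2 (cap does not bind)
Millbrook Township: $423,259.2 × 0.00315 = $1,333.26648
Dunlea ISD: $423,259.2 × 0.014 = $5,925.6288
Community College District: $423,259.2 × 0.00595 = $2,518.39224
City of Linden: $423,259.2 × 0.00433 = $1,832.712336
Total = $11,609.999856

$11,610.00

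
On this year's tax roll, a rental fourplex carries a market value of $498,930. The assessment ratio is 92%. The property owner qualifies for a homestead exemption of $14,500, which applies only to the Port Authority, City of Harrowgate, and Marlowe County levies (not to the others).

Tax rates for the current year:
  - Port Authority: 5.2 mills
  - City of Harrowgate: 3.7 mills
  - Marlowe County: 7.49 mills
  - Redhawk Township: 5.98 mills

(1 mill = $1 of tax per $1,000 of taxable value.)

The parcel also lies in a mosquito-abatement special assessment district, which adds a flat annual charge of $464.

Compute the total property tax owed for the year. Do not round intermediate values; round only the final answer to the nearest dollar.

$10,495

Assessed value = $498,930 × 0.92 = $459,015.6
Port Authority: ($459,015.6 − $14,500) × 0.0052 = $444,515.6 × 0.0052 = $2,311.48112
City of Harrowgate: ($459,015.6 − $14,500) × 0.0037 = $444,515.6 × 0.0037 = $1,644.70772
Marlowe County: ($459,015.6 − $14,500) × 0.00749 = $444,515.6 × 0.00749 = $3,329.421844
Redhawk Township: $459,015.6 × 0.00598 = $2,744.913288
Levies subtotal = $10,030.523972
Total = $10,030.523972 + $464 = $10,494.523972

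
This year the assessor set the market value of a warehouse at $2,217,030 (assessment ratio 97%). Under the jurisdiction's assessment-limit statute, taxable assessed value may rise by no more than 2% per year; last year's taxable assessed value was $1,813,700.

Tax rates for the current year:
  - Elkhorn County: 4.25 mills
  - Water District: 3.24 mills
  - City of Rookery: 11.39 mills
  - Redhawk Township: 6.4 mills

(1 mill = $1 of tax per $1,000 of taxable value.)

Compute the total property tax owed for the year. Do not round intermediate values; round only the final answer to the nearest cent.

$46,767.34

Uncapped assessed value = $2,217,030 × 0.97 = $2,150,519.1
Cap limit = $1,813,700 × 1.02 = $1,849,974
Taxable assessed value = min($2,150,519.1, $1,849,974) = $1,849,974 (cap binds)
Elkhorn County: $1,849,974 × 0.00425 = $7,862.3895
Water District: $1,849,974 × 0.00324 = $5,993.91576
City of Rookery: $1,849,974 × 0.01139 = $21,071.20386
Redhawk Township: $1,849,974 × 0.0064 = $11,839.8336
Total = $46,767.34272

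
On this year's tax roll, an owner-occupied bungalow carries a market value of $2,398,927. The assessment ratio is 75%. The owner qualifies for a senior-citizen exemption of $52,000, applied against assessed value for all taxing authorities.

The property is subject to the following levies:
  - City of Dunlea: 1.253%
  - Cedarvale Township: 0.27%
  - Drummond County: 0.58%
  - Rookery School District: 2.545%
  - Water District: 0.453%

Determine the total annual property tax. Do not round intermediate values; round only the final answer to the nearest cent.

$89,124.43

Assessed value = $2,398,927 × 0.75 = $1,799,195.25
Taxable value = $1,799,195.25 − $52,000 = $1,747,195.25
City of Dunlea: $1,747,195.25 × 0.01253 = $21,892.3564825
Cedarvale Township: $1,747,195.25 × 0.0027 = $4,717.427175
Drummond County: $1,747,195.25 × 0.0058 = $10,133.73245
Rookery School District: $1,747,195.25 × 0.02545 = $44,466.1191125
Water District: $1,747,195.25 × 0.00453 = $7,914.7944825
Total = $21,892.3564825 + $4,717.427175 + $10,133.73245 + $44,466.1191125 + $7,914.7944825 = $89,124.4297025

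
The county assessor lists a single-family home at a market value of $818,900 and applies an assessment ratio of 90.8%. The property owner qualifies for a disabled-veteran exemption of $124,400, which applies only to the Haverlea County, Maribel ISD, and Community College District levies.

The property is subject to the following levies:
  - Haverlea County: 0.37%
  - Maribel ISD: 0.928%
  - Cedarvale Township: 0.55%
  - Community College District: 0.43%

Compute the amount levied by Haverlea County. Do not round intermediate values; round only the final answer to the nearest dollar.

$2,291

Assessed value = $818,900 × 0.908 = $743,561.2
Haverlea County taxable value = $743,561.2 − $124,400 = $619,161.2
Haverlea County levy = $619,161.2 × 0.0037 = $2,290.89644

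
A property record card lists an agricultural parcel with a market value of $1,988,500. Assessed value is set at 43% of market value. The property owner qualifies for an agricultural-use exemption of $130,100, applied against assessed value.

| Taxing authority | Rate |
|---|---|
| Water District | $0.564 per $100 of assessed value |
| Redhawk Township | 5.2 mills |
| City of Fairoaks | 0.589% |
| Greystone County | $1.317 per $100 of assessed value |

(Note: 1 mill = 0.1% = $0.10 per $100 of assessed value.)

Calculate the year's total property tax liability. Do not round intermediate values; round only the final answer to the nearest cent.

Assessed value = $1,988,500 × 0.43 = $855,055
Taxable value = $855,055 − $130,100 = $724,955
Water District: $724,955 × 0.00564 = $4,088.7462
Redhawk Township: $724,955 × 0.0052 = $3,769.766
City of Fairoaks: $724,955 × 0.00589 = $4,269.98495
Greystone County: $724,955 × 0.01317 = $9,547.65735
Total = $21,676.1545

$21,676.15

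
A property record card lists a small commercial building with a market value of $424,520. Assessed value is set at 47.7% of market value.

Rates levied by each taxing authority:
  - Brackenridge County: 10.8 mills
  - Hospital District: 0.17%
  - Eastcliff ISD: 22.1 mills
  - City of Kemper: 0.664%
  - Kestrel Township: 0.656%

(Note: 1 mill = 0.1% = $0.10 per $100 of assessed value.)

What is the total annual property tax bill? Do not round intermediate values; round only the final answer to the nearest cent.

Assessed value = $424,520 × 0.477 = $202,496.04
Brackenridge County: $202,496.04 × 0.0108 = $2,186.957232
Hospital District: $202,496.04 × 0.0017 = $344.243268
Eastcliff ISD: $202,496.04 × 0.0221 = $4,475.162484
City of Kemper: $202,496.04 × 0.00664 = $1,344.5737056
Kestrel Township: $202,496.04 × 0.00656 = $1,328.3740224
Total = $9,679.310712

$9,679.31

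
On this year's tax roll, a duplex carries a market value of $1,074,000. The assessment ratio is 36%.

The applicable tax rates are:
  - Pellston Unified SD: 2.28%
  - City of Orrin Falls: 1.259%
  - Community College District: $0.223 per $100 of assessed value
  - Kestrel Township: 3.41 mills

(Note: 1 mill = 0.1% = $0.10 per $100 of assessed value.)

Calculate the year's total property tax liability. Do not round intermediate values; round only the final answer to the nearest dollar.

Assessed value = $1,074,000 × 0.36 = $386,640
Pellston Unified SD: $386,640 × 0.0228 = $8,815.392
City of Orrin Falls: $386,640 × 0.01259 = $4,867.7976
Community College District: $386,640 × 0.00223 = $862.2072
Kestrel Township: $386,640 × 0.00341 = $1,318.4424
Total = $15,863.8392

$15,864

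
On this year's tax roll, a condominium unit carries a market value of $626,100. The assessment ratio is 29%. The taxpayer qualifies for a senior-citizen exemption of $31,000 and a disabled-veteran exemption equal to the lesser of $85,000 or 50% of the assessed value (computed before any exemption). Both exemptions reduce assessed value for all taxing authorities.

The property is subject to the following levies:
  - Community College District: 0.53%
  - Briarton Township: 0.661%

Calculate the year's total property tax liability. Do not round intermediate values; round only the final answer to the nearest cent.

$780.93

Assessed value = $626,100 × 0.29 = $181,569
Disabled-veteran exemption = min($85,000, 50% × $181,569) = min($85,000, $90,784.5) = $85,000 (dollar cap binds)
Taxable value = $181,569 − $31,000 − $85,000 = $65,569
Community College District: $65,569 × 0.0053 = $347.5157
Briarton Township: $65,569 × 0.00661 = $433.41109
Total = $780.92679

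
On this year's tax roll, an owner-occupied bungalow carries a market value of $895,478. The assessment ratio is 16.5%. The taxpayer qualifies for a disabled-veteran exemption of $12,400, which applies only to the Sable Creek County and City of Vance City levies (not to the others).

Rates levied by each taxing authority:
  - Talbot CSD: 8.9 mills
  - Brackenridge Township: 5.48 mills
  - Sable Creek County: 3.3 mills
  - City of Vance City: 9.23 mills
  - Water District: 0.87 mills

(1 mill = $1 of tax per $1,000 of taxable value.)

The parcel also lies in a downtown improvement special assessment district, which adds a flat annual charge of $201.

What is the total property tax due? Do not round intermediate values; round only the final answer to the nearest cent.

Assessed value = $895,478 × 0.165 = $147,753.87
Talbot CSD: $147,753.87 × 0.0089 = $1,315.009443
Brackenridge Township: $147,753.87 × 0.00548 = $809.6912076
Sable Creek County: ($147,753.87 − $12,400) × 0.0033 = $135,353.87 × 0.0033 = $446.667771
City of Vance City: ($147,753.87 − $12,400) × 0.00923 = $135,353.87 × 0.00923 = $1,249.3162201
Water District: $147,753.87 × 0.00087 = $128.5458669
Levies subtotal = $3,949.2305086
Total = $3,949.2305086 + $201 = $4,150.2305086

$4,150.23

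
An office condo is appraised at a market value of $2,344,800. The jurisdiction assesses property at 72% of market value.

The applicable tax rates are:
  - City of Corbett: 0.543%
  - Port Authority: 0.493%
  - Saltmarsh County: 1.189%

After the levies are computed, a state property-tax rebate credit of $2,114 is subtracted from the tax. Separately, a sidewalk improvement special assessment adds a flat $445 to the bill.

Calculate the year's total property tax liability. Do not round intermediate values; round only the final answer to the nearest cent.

Assessed value = $2,344,800 × 0.72 = $1,688,256
City of Corbett: $1,688,256 × 0.00543 = $9,167.23008
Port Authority: $1,688,256 × 0.00493 = $8,323.10208
Saltmarsh County: $1,688,256 × 0.01189 = $20,073.36384
Levies subtotal = $37,563.696
After credit = $37,563.696 − $2,114 = $35,449.696
Total = $35,449.696 + $445 = $35,894.696

$35,894.70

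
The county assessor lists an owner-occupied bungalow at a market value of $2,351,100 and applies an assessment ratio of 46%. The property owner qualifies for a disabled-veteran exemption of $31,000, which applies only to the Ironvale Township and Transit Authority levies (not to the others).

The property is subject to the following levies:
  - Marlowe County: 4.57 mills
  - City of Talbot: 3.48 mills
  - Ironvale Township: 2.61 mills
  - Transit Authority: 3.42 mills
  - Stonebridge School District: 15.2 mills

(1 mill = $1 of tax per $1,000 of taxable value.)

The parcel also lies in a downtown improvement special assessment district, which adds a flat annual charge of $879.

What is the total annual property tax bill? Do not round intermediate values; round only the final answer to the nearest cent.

$32,358.57

Assessed value = $2,351,100 × 0.46 = $1,081,506
Marlowe County: $1,081,506 × 0.00457 = $4,942.48242
City of Talbot: $1,081,506 × 0.00348 = $3,763.64088
Ironvale Township: ($1,081,506 − $31,000) × 0.00261 = $1,050,506 × 0.00261 = $2,741.82066
Transit Authority: ($1,081,506 − $31,000) × 0.00342 = $1,050,506 × 0.00342 = $3,592.73052
Stonebridge School District: $1,081,506 × 0.0152 = $16,438.8912
Levies subtotal = $31,479.56568
Total = $31,479.56568 + $879 = $32,358.56568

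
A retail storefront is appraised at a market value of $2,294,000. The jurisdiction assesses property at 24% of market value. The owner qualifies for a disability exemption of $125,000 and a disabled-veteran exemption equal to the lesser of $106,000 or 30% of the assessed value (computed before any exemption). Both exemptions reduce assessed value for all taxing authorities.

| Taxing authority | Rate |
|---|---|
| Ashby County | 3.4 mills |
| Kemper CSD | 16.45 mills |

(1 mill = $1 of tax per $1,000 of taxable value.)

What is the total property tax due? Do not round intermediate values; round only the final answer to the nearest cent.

Assessed value = $2,294,000 × 0.24 = $550,560
Disabled-veteran exemption = min($106,000, 30% × $550,560) = min($106,000, $165,168) = $106,000 (dollar cap binds)
Taxable value = $550,560 − $125,000 − $106,000 = $319,560
Ashby County: $319,560 × 0.0034 = $1,086.504
Kemper CSD: $319,560 × 0.01645 = $5,256.762
Total = $6,343.266

$6,343.27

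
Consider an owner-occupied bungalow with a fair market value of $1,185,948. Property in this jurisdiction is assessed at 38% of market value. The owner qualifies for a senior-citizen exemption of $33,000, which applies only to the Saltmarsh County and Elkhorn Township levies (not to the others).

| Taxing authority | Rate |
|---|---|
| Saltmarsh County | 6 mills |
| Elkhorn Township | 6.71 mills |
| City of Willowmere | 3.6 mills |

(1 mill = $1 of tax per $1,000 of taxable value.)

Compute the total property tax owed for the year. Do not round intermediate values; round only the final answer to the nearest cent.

Assessed value = $1,185,948 × 0.38 = $450,660.24
Saltmarsh County: ($450,660.24 − $33,000) × 0.006 = $417,660.24 × 0.006 = $2,505.96144
Elkhorn Township: ($450,660.24 − $33,000) × 0.00671 = $417,660.24 × 0.00671 = $2,802.5002104
City of Willowmere: $450,660.24 × 0.0036 = $1,622.376864
Total = $6,930.8385144

$6,930.84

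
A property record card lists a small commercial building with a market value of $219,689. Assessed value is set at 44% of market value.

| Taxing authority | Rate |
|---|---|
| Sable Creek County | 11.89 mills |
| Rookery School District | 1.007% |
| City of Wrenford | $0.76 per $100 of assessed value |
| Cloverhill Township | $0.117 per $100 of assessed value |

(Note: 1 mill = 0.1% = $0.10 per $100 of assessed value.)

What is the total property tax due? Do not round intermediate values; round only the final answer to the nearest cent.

$2,970.46

Assessed value = $219,689 × 0.44 = $96,663.16
Sable Creek County: $96,663.16 × 0.01189 = $1,149.3249724
Rookery School District: $96,663.16 × 0.01007 = $973.3980212
City of Wrenford: $96,663.16 × 0.0076 = $734.640016
Cloverhill Township: $96,663.16 × 0.00117 = $113.0958972
Total = $2,970.4589068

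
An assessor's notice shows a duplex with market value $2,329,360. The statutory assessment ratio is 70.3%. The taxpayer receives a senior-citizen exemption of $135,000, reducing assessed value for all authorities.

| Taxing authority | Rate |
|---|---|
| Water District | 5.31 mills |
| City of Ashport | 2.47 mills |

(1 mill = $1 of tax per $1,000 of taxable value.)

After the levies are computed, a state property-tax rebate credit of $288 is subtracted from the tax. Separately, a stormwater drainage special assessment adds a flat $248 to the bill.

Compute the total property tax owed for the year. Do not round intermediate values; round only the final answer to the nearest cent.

Assessed value = $2,329,360 × 0.703 = $1,637,540.08
Taxable value = $1,637,540.08 − $135,000 = $1,502,540.08
Water District: $1,502,540.08 × 0.00531 = $7,978.4878248
City of Ashport: $1,502,540.08 × 0.00247 = $3,711.2739976
Levies subtotal = $11,689.7618224
After credit = $11,689.7618224 − $288 = $11,401.7618224
Total = $11,401.7618224 + $248 = $11,649.7618224

$11,649.76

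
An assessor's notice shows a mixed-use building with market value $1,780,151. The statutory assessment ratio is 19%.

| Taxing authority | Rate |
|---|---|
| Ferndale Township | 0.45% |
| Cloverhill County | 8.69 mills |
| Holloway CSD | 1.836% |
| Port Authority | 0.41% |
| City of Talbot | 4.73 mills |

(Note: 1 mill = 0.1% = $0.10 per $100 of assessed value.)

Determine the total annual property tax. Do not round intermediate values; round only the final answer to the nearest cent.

Assessed value = $1,780,151 × 0.19 = $338,228.69
Ferndale Township: $338,228.69 × 0.0045 = $1,522.029105
Cloverhill County: $338,228.69 × 0.00869 = $2,939.2073161
Holloway CSD: $338,228.69 × 0.01836 = $6,209.8787484
Port Authority: $338,228.69 × 0.0041 = $1,386.737629
City of Talbot: $338,228.69 × 0.00473 = $1,599.8217037
Total = $13,657.6745022

$13,657.67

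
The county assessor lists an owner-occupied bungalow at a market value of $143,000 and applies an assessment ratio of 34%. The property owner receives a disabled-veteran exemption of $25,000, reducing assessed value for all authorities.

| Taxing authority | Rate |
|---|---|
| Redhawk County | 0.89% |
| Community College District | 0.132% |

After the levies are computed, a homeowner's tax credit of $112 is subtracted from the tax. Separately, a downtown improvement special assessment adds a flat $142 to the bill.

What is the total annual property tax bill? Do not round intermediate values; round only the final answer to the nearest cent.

$271.40

Assessed value = $143,000 × 0.34 = $48,620
Taxable value = $48,620 − $25,000 = $23,620
Redhawk County: $23,620 × 0.0089 = $210.218
Community College District: $23,620 × 0.00132 = $31.1784
Levies subtotal = $241.3964
After credit = $241.3964 − $112 = $129.3964
Total = $129.3964 + $142 = $271.3964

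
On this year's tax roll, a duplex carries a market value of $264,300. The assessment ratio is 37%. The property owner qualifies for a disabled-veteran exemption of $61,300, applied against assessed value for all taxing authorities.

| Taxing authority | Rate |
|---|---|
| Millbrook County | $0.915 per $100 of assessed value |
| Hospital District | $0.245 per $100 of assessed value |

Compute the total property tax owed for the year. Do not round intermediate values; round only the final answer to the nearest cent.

Assessed value = $264,300 × 0.37 = $97,791
Taxable value = $97,791 − $61,300 = $36,491
Millbrook County: $36,491 × 0.00915 = $333.89265
Hospital District: $36,491 × 0.00245 = $89.40295
Total = $333.89265 + $89.40295 = $423.2956

$423.30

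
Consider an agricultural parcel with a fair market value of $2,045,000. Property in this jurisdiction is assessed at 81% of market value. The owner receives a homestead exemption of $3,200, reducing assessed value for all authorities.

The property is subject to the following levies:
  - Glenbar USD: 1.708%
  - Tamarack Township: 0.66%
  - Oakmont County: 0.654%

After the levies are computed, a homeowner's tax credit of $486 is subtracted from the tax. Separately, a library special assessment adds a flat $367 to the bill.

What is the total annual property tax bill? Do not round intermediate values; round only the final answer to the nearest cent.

$49,842.22

Assessed value = $2,045,000 × 0.81 = $1,656,450
Taxable value = $1,656,450 − $3,200 = $1,653,250
Glenbar USD: $1,653,250 × 0.01708 = $28,237.51
Tamarack Township: $1,653,250 × 0.0066 = $10,911.45
Oakmont County: $1,653,250 × 0.00654 = $10,812.255
Levies subtotal = $49,961.215
After credit = $49,961.215 − $486 = $49,475.215
Total = $49,475.215 + $367 = $49,842.215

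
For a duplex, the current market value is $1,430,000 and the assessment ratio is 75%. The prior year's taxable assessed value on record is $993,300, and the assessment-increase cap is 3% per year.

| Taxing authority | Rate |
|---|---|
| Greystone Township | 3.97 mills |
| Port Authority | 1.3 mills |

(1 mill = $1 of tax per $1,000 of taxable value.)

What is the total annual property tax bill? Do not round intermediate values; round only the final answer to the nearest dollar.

Uncapped assessed value = $1,430,000 × 0.75 = $1,072,500
Cap limit = $993,300 × 1.03 = $1,023,099
Taxable assessed value = min($1,072,500, $1,023,099) = $1,023,099 (cap binds)
Greystone Township: $1,023,099 × 0.00397 = $4,061.70303
Port Authority: $1,023,099 × 0.0013 = $1,330.0287
Total = $5,391.73173

$5,392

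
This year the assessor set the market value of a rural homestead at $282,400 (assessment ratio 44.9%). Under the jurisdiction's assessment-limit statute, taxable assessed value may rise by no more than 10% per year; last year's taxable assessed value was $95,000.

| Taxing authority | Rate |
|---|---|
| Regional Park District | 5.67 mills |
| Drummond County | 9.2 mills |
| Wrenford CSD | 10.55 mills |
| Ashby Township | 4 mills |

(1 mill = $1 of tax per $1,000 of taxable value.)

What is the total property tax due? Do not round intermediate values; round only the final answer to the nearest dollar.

$3,074

Uncapped assessed value = $282,400 × 0.449 = $126,797.6
Cap limit = $95,000 × 1.1 = $104,500
Taxable assessed value = min($126,797.6, $104,500) = $104,500 (cap binds)
Regional Park District: $104,500 × 0.00567 = $592.515
Drummond County: $104,500 × 0.0092 = $961.4
Wrenford CSD: $104,500 × 0.01055 = $1,102.475
Ashby Township: $104,500 × 0.004 = $418
Total = $3,074.39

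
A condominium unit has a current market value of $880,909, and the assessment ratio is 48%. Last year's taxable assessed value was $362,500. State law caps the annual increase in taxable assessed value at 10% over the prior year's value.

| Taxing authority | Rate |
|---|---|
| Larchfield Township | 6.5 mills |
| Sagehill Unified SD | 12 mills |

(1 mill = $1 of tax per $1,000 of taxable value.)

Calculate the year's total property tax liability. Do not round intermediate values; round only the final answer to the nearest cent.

$7,376.88

Uncapped assessed value = $880,909 × 0.48 = $422,836.32
Cap limit = $362,500 × 1.1 = $398,750
Taxable assessed value = min($422,836.32, $398,750) = $398,750 (cap binds)
Larchfield Township: $398,750 × 0.0065 = $2,591.875
Sagehill Unified SD: $398,750 × 0.012 = $4,785
Total = $7,376.875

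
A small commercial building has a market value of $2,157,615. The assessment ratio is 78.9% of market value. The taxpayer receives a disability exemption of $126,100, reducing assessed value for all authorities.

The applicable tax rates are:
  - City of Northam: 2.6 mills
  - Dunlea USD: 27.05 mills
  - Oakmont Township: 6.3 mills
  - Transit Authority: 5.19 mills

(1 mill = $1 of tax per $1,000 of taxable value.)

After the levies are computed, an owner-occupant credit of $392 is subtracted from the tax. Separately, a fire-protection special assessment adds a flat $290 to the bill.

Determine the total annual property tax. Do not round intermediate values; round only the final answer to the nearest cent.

$64,745.26

Assessed value = $2,157,615 × 0.789 = $1,702,358.235
Taxable value = $1,702,358.235 − $126,100 = $1,576,258.235
City of Northam: $1,576,258.235 × 0.0026 = $4,098.271411
Dunlea USD: $1,576,258.235 × 0.02705 = $42,637.78525675
Oakmont Township: $1,576,258.235 × 0.0063 = $9,930.4268805
Transit Authority: $1,576,258.235 × 0.00519 = $8,180.78023965
Levies subtotal = $64,847.2637879
After credit = $64,847.2637879 − $392 = $64,455.2637879
Total = $64,455.2637879 + $290 = $64,745.2637879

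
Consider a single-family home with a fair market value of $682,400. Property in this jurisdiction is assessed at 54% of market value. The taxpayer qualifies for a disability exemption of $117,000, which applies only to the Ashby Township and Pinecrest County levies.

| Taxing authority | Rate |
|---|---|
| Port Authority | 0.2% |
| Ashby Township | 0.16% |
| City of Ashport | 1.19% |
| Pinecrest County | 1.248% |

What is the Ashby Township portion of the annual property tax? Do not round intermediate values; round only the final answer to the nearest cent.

Assessed value = $682,400 × 0.54 = $368,496
Ashby Township taxable value = $368,496 − $117,000 = $251,496
Ashby Township levy = $251,496 × 0.0016 = $402.3936

$402.39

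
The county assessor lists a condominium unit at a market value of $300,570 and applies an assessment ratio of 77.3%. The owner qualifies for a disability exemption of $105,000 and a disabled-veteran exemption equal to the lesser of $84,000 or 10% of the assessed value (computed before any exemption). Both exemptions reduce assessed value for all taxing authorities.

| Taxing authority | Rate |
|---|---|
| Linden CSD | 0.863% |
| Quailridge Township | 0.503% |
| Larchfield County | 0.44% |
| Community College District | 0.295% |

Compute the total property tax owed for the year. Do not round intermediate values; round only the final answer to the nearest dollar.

$2,187

Assessed value = $300,570 × 0.773 = $232,340.61
Disabled-veteran exemption = min($84,000, 10% × $232,340.61) = min($84,000, $23,234.061) = $23,234.061 (percentage binds)
Taxable value = $232,340.61 − $105,000 − $23,234.061 = $104,106.549
Linden CSD: $104,106.549 × 0.00863 = $898.43951787
Quailridge Township: $104,106.549 × 0.00503 = $523.65594147
Larchfield County: $104,106.549 × 0.0044 = $458.0688156
Community College District: $104,106.549 × 0.00295 = $307.11431955
Total = $2,187.27859449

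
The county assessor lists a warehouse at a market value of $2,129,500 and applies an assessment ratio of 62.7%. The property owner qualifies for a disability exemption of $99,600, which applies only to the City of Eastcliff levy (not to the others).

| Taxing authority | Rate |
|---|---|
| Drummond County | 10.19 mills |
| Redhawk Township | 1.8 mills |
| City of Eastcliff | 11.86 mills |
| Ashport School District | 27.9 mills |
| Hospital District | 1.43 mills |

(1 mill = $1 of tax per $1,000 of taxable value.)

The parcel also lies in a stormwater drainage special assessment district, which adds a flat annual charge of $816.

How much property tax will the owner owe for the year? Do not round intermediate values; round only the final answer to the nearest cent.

$70,640.49

Assessed value = $2,129,500 × 0.627 = $1,335,196.5
Drummond County: $1,335,196.5 × 0.01019 = $13,605.652335
Redhawk Township: $1,335,196.5 × 0.0018 = $2,403.3537
City of Eastcliff: ($1,335,196.5 − $99,600) × 0.01186 = $1,235,596.5 × 0.01186 = $14,654.17449
Ashport School District: $1,335,196.5 × 0.0279 = $37,251.98235
Hospital District: $1,335,196.5 × 0.00143 = $1,909.330995
Levies subtotal = $69,824.49387
Total = $69,824.49387 + $816 = $70,640.49387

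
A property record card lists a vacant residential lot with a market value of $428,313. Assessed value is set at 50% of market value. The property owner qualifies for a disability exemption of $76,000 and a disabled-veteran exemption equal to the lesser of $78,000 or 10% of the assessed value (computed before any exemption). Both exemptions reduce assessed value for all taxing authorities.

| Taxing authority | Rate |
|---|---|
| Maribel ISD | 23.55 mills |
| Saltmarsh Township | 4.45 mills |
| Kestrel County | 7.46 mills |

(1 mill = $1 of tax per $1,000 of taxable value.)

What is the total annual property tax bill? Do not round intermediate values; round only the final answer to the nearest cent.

Assessed value = $428,313 × 0.5 = $214,156.5
Disabled-veteran exemption = min($78,000, 10% × $214,156.5) = min($78,000, $21,415.65) = $21,415.65 (percentage binds)
Taxable value = $214,156.5 − $76,000 − $21,415.65 = $116,740.85
Maribel ISD: $116,740.85 × 0.02355 = $2,749.2470175
Saltmarsh Township: $116,740.85 × 0.00445 = $519.4967825
Kestrel County: $116,740.85 × 0.00746 = $870.886741
Total = $4,139.630541

$4,139.63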